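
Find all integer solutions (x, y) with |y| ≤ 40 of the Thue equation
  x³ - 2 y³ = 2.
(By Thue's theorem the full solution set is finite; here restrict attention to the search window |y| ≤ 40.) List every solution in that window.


The equation is x³ - 2y³ = 2. For fixed y, x³ = 2·y³ + 2, so a solution requires the RHS to be a perfect cube.
Strategy: iterate y from -40 to 40, compute RHS = 2·y³ + 2, and check whether it is a (positive or negative) perfect cube.
Check small values of y:
  y = 0: RHS = 2 is not a perfect cube.
  y = 1: RHS = 4 is not a perfect cube.
  y = -1: RHS = 0 = (0)³ ⇒ x = 0 works.
  y = 2: RHS = 18 is not a perfect cube.
  y = -2: RHS = -14 is not a perfect cube.
  y = 3: RHS = 56 is not a perfect cube.
  y = -3: RHS = -52 is not a perfect cube.
Continuing the search up to |y| = 40 finds no further solutions beyond those listed.
Collected solutions: (0, -1).

Solutions (with |y| ≤ 40): (0, -1).


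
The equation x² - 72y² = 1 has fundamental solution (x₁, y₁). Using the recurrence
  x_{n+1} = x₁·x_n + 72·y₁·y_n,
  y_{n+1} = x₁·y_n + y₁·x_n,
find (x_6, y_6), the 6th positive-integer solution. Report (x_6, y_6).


Step 1: Find the fundamental solution (x₁, y₁) of x² - 72y² = 1.
  Expand √72 as a continued fraction. a₀ = ⌊√72⌋ = 8; iterate m_{k+1} = d_k·a_k − m_k, d_{k+1} = (72 − m_{k+1}²)/d_k, a_{k+1} = ⌊(a₀ + m_{k+1})/d_{k+1}⌋ (starting m₀ = 0, d₀ = 1), with convergents p_k = a_k·p_{k-1} + p_{k-2}, q_k = a_k·q_{k-1} + q_{k-2} (p₋₁ = 1, q₋₁ = 0):
  k = 0: a₀ = 8; p₀/q₀ = 8/1; p₀² − 72·q₀² = 64 − 72 = -8.
  k = 1: m = 8, d = 8, a = ⌊(8 + 8)/8⌋ = 2; p/q = (2·8 + 1)/(2·1 + 0) = 17/2; p² − 72·q² = 289 − 288 = 1.
  The first convergent with p² − 72·q² = 1 gives the fundamental solution (x₁, y₁) = (17, 2).
Step 2: Apply the recurrence (x_{n+1}, y_{n+1}) = (x₁x_n + 72y₁y_n, x₁y_n + y₁x_n) repeatedly.
  From (x_1, y_1) = (17, 2): x_2 = 17·17 + 72·2·2 = 577; y_2 = 17·2 + 2·17 = 68.
  From (x_2, y_2) = (577, 68): x_3 = 17·577 + 72·2·68 = 19601; y_3 = 17·68 + 2·577 = 2310.
  From (x_3, y_3) = (19601, 2310): x_4 = 17·19601 + 72·2·2310 = 665857; y_4 = 17·2310 + 2·19601 = 78472.
  From (x_4, y_4) = (665857, 78472): x_5 = 17·665857 + 72·2·78472 = 22619537; y_5 = 17·78472 + 2·665857 = 2665738.
  From (x_5, y_5) = (22619537, 2665738): x_6 = 17·22619537 + 72·2·2665738 = 768398401; y_6 = 17·2665738 + 2·22619537 = 90556620.
Step 3: Verify x_6² - 72·y_6² = 590436102659356801 - 590436102659356800 = 1 (should be 1). ✓

(x_1, y_1) = (17, 2); (x_6, y_6) = (768398401, 90556620).


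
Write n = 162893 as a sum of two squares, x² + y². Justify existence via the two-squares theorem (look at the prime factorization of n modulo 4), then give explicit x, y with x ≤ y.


Step 1: Factor n = 162893 = 29 · 41 · 137.
Step 2: Check the mod-4 condition on each prime factor: 29 ≡ 1 (mod 4), exponent 1; 41 ≡ 1 (mod 4), exponent 1; 137 ≡ 1 (mod 4), exponent 1.
All primes ≡ 3 (mod 4) appear to even exponent (or don't appear), so by the two-squares theorem n IS expressible as a sum of two squares.
Step 3: Build a representation. Here n = 29 · 41 · 137 is a product of primes ≡ 1 (mod 4). Each prime p ≡ 1 (mod 4) is itself a sum of two squares; find a² by testing p − a² for a perfect square:
  29: 29 − 1² = 28, 29 − 2² = 25 = 5² ⇒ 29 = 2² + 5².
  41: 41 − 1² = 40, 41 − 2² = 37, 41 − 3² = 32, 41 − 4² = 25 = 5² ⇒ 41 = 4² + 5².
  137: 137 − 1² = 136, 137 − 2² = 133, 137 − 3² = 128, 137 − 4² = 121 = 11² ⇒ 137 = 4² + 11².
  Combine using the Brahmagupta–Fibonacci identity (a² + b²)(c² + d²) = (ac − bd)² + (ad + bc)² = (ac + bd)² + (ad − bc)²:
  29 · 41 = 1189: from (2² + 5²)(4² + 5²), take (2·4 − 5·5, 2·5 + 5·4) = (8 − 25, 10 + 20) = (-17, 30); dropping signs (only squares matter) gives (17, 30); check 17² + 30² = 289 + 900 = 1189 ✓.
  1189 · 137 = 162893: from (17² + 30²)(4² + 11²), take (17·4 − 30·11, 17·11 + 30·4) = (68 − 330, 187 + 120) = (-262, 307); dropping signs (only squares matter) gives (262, 307); check 262² + 307² = 68644 + 94249 = 162893 ✓.
Step 4: Order so x ≤ y and verify: 262² + 307² = 68644 + 94249 = 162893 = n. ✓

n = 162893 = 262² + 307² (one valid representation with x ≤ y).


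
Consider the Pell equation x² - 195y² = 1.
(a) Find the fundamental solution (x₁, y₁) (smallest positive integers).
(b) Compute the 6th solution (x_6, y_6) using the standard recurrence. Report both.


Step 1: Find the fundamental solution (x₁, y₁) of x² - 195y² = 1.
  Expand √195 as a continued fraction. a₀ = ⌊√195⌋ = 13; iterate m_{k+1} = d_k·a_k − m_k, d_{k+1} = (195 − m_{k+1}²)/d_k, a_{k+1} = ⌊(a₀ + m_{k+1})/d_{k+1}⌋ (starting m₀ = 0, d₀ = 1), with convergents p_k = a_k·p_{k-1} + p_{k-2}, q_k = a_k·q_{k-1} + q_{k-2} (p₋₁ = 1, q₋₁ = 0):
  k = 0: a₀ = 13; p₀/q₀ = 13/1; p₀² − 195·q₀² = 169 − 195 = -26.
  k = 1: m = 13, d = 26, a = ⌊(13 + 13)/26⌋ = 1; p/q = (1·13 + 1)/(1·1 + 0) = 14/1; p² − 195·q² = 196 − 195 = 1.
  The first convergent with p² − 195·q² = 1 gives the fundamental solution (x₁, y₁) = (14, 1).
Step 2: Apply the recurrence (x_{n+1}, y_{n+1}) = (x₁x_n + 195y₁y_n, x₁y_n + y₁x_n) repeatedly.
  From (x_1, y_1) = (14, 1): x_2 = 14·14 + 195·1·1 = 391; y_2 = 14·1 + 1·14 = 28.
  From (x_2, y_2) = (391, 28): x_3 = 14·391 + 195·1·28 = 10934; y_3 = 14·28 + 1·391 = 783.
  From (x_3, y_3) = (10934, 783): x_4 = 14·10934 + 195·1·783 = 305761; y_4 = 14·783 + 1·10934 = 21896.
  From (x_4, y_4) = (305761, 21896): x_5 = 14·305761 + 195·1·21896 = 8550374; y_5 = 14·21896 + 1·305761 = 612305.
  From (x_5, y_5) = (8550374, 612305): x_6 = 14·8550374 + 195·1·612305 = 239104711; y_6 = 14·612305 + 1·8550374 = 17122644.
Step 3: Verify x_6² - 195·y_6² = 57171062822393521 - 57171062822393520 = 1 (should be 1). ✓

(x_1, y_1) = (14, 1); (x_6, y_6) = (239104711, 17122644).


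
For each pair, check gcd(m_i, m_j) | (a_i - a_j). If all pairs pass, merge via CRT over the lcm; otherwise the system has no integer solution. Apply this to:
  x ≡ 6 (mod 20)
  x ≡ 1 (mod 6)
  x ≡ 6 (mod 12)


Moduli 20, 6, 12 are not pairwise coprime, so CRT works modulo lcm(m_i) when all pairwise compatibility conditions hold.
Pairwise compatibility: gcd(m_i, m_j) must divide a_i - a_j for every pair.
Merge one congruence at a time:
  Start: x ≡ 6 (mod 20).
  Combine with x ≡ 1 (mod 6): gcd(20, 6) = 2, and 1 - 6 = -5 is NOT divisible by 2.
    ⇒ system is inconsistent (no integer solution).

No solution (the system is inconsistent).


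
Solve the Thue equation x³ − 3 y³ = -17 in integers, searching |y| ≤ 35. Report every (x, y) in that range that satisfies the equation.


The equation is x³ - 3y³ = -17. For fixed y, x³ = 3·y³ − 17, so a solution requires the RHS to be a perfect cube.
Strategy: iterate y from -35 to 35, compute RHS = 3·y³ − 17, and check whether it is a (positive or negative) perfect cube.
Check small values of y:
  y = 0: RHS = -17 is not a perfect cube.
  y = 1: RHS = -14 is not a perfect cube.
  y = -1: RHS = -20 is not a perfect cube.
  y = 2: RHS = 7 is not a perfect cube.
  y = -2: RHS = -41 is not a perfect cube.
  y = 3: RHS = 64 = (4)³ ⇒ x = 4 works.
  y = -3: RHS = -98 is not a perfect cube.
Continuing the search up to |y| = 35 finds no further solutions beyond those listed.
Collected solutions: (4, 3).

Solutions (with |y| ≤ 35): (4, 3).


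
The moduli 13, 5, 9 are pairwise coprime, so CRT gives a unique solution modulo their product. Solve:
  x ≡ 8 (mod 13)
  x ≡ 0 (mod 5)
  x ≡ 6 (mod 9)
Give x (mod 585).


Moduli 13, 5, 9 are pairwise coprime; by CRT there is a unique solution modulo M = 13 · 5 · 9 = 585.
Solve pairwise, accumulating the modulus:
  Start with x ≡ 8 (mod 13).
  Combine with x ≡ 0 (mod 5): since gcd(13, 5) = 1, we get a unique residue mod 65.
    Write x = 8 + 13·t and substitute into x ≡ 0 (mod 5): 13·t ≡ 0 − 8 = -8 (mod 5).
    Reduce coefficients mod 5: 3·t ≡ 2 (mod 5).
    The inverse of 3 mod 5 is 2 (since 3·2 = 6 = 1·5 + 1), so t ≡ 2·2 = 4 ≡ 4 (mod 5).
    Then x = 8 + 13·4 = 60, valid modulo lcm(13, 5) = 65: x ≡ 60 (mod 65).
  Combine with x ≡ 6 (mod 9): since gcd(65, 9) = 1, we get a unique residue mod 585.
    Write x = 60 + 65·t and substitute into x ≡ 6 (mod 9): 65·t ≡ 6 − 60 = -54 (mod 9).
    Reduce coefficients mod 9: 2·t ≡ 0 (mod 9).
    The inverse of 2 mod 9 is 5 (since 2·5 = 10 = 1·9 + 1), so t ≡ 5·0 = 0 ≡ 0 (mod 9).
    Then x = 60 + 65·0 = 60, valid modulo lcm(65, 9) = 585: x ≡ 60 (mod 585).
Verify: 60 mod 13 = 8 ✓, 60 mod 5 = 0 ✓, 60 mod 9 = 6 ✓.

x ≡ 60 (mod 585).


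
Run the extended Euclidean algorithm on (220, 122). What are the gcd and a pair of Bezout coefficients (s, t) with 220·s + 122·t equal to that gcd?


Euclidean algorithm on (220, 122) — divide until remainder is 0:
  220 = 1 · 122 + 98
  122 = 1 · 98 + 24
  98 = 4 · 24 + 2
  24 = 12 · 2 + 0
gcd(220, 122) = 2.
Track Bezout coefficients alongside the remainders: start with r₀ = 220 = a·1 + b·0 (s = 1, t = 0) and r₁ = 122 = a·0 + b·1 (s = 0, t = 1); each new remainder r_{k+1} = r_{k-1} − q_k·r_k inherits s_{k+1} = s_{k-1} − q_k·s_k, t_{k+1} = t_{k-1} − q_k·t_k, so r_k = a·s_k + b·t_k at every step:
  q = 1: r = 98, s = 1 − 1·0 = 1, t = 0 − 1·1 = -1  (check: 220·1 + 122·(-1) = 98)
  q = 1: r = 24, s = 0 − 1·1 = -1, t = 1 − 1·(-1) = 2  (check: 220·(-1) + 122·2 = 24)
  q = 4: r = 2, s = 1 − 4·(-1) = 5, t = -1 − 4·2 = -9  (check: 220·5 + 122·(-9) = 2)
The row with r = 2 (the gcd) gives the Bezout coefficients s = 5, t = -9.
Result: 220 · (5) + 122 · (-9) = 2.

gcd(220, 122) = 2; s = 5, t = -9 (check: 220·5 + 122·(-9) = 2).


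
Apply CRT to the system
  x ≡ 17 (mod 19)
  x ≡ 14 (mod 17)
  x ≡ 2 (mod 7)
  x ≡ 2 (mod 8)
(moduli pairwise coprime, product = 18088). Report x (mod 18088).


Product of moduli M = 19 · 17 · 7 · 8 = 18088.
Merge one congruence at a time:
  Start: x ≡ 17 (mod 19).
  Combine with x ≡ 14 (mod 17); new modulus lcm = 323.
    Write x = 17 + 19·t and substitute into x ≡ 14 (mod 17): 19·t ≡ 14 − 17 = -3 (mod 17).
    Reduce coefficients mod 17: 2·t ≡ 14 (mod 17).
    The inverse of 2 mod 17 is 9 (since 2·9 = 18 = 1·17 + 1), so t ≡ 9·14 = 126 ≡ 7 (mod 17).
    Then x = 17 + 19·7 = 150, valid modulo lcm(19, 17) = 323: x ≡ 150 (mod 323).
  Combine with x ≡ 2 (mod 7); new modulus lcm = 2261.
    Write x = 150 + 323·t and substitute into x ≡ 2 (mod 7): 323·t ≡ 2 − 150 = -148 (mod 7).
    Reduce coefficients mod 7: 1·t ≡ 6 (mod 7).
    So t ≡ 6 (mod 7).
    Then x = 150 + 323·6 = 2088, valid modulo lcm(323, 7) = 2261: x ≡ 2088 (mod 2261).
  Combine with x ≡ 2 (mod 8); new modulus lcm = 18088.
    Write x = 2088 + 2261·t and substitute into x ≡ 2 (mod 8): 2261·t ≡ 2 − 2088 = -2086 (mod 8).
    Reduce coefficients mod 8: 5·t ≡ 2 (mod 8).
    The inverse of 5 mod 8 is 5 (since 5·5 = 25 = 3·8 + 1), so t ≡ 5·2 = 10 ≡ 2 (mod 8).
    Then x = 2088 + 2261·2 = 6610, valid modulo lcm(2261, 8) = 18088: x ≡ 6610 (mod 18088).
Verify against each original: 6610 mod 19 = 17, 6610 mod 17 = 14, 6610 mod 7 = 2, 6610 mod 8 = 2.

x ≡ 6610 (mod 18088).


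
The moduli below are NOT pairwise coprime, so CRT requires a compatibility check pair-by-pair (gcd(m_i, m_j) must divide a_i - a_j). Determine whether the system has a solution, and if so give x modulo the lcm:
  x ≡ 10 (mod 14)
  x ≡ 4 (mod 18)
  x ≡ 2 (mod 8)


Moduli 14, 18, 8 are not pairwise coprime, so CRT works modulo lcm(m_i) when all pairwise compatibility conditions hold.
Pairwise compatibility: gcd(m_i, m_j) must divide a_i - a_j for every pair.
Merge one congruence at a time:
  Start: x ≡ 10 (mod 14).
  Combine with x ≡ 4 (mod 18): gcd(14, 18) = 2; 4 - 10 = -6, which IS divisible by 2, so compatible.
    Write x = 10 + 14·t and substitute into x ≡ 4 (mod 18): 14·t ≡ 4 − 10 = -6 (mod 18).
    Divide the congruence (and modulus) by g = 2: 7·t ≡ -3 (mod 9).
    Reduce coefficients mod 9: 7·t ≡ 6 (mod 9).
    The inverse of 7 mod 9 is 4 (since 7·4 = 28 = 3·9 + 1), so t ≡ 4·6 = 24 ≡ 6 (mod 9).
    Then x = 10 + 14·6 = 94, valid modulo lcm(14, 18) = 126: x ≡ 94 (mod 126).
  Combine with x ≡ 2 (mod 8): gcd(126, 8) = 2; 2 - 94 = -92, which IS divisible by 2, so compatible.
    Write x = 94 + 126·t and substitute into x ≡ 2 (mod 8): 126·t ≡ 2 − 94 = -92 (mod 8).
    Divide the congruence (and modulus) by g = 2: 63·t ≡ -46 (mod 4).
    Reduce coefficients mod 4: 3·t ≡ 2 (mod 4).
    The inverse of 3 mod 4 is 3 (since 3·3 = 9 = 2·4 + 1), so t ≡ 3·2 = 6 ≡ 2 (mod 4).
    Then x = 94 + 126·2 = 346, valid modulo lcm(126, 8) = 504: x ≡ 346 (mod 504).
Verify: 346 mod 14 = 10, 346 mod 18 = 4, 346 mod 8 = 2.

x ≡ 346 (mod 504).


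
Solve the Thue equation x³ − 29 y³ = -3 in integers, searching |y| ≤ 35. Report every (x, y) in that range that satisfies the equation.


The equation is x³ - 29y³ = -3. For fixed y, x³ = 29·y³ − 3, so a solution requires the RHS to be a perfect cube.
Strategy: iterate y from -35 to 35, compute RHS = 29·y³ − 3, and check whether it is a (positive or negative) perfect cube.
Check small values of y:
  y = 0: RHS = -3 is not a perfect cube.
  y = 1: RHS = 26 is not a perfect cube.
  y = -1: RHS = -32 is not a perfect cube.
  y = 2: RHS = 229 is not a perfect cube.
  y = -2: RHS = -235 is not a perfect cube.
  y = 3: RHS = 780 is not a perfect cube.
  y = -3: RHS = -786 is not a perfect cube.
Continuing the search up to |y| = 35 finds no solutions either.
No (x, y) in the scanned range satisfies the equation.

No integer solutions with |y| ≤ 35.


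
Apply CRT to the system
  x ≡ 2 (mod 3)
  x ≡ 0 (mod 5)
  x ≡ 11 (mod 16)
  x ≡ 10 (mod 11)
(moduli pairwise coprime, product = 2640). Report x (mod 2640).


Product of moduli M = 3 · 5 · 16 · 11 = 2640.
Merge one congruence at a time:
  Start: x ≡ 2 (mod 3).
  Combine with x ≡ 0 (mod 5); new modulus lcm = 15.
    Write x = 2 + 3·t and substitute into x ≡ 0 (mod 5): 3·t ≡ 0 − 2 = -2 (mod 5).
    Reduce coefficients mod 5: 3·t ≡ 3 (mod 5).
    The inverse of 3 mod 5 is 2 (since 3·2 = 6 = 1·5 + 1), so t ≡ 2·3 = 6 ≡ 1 (mod 5).
    Then x = 2 + 3·1 = 5, valid modulo lcm(3, 5) = 15: x ≡ 5 (mod 15).
  Combine with x ≡ 11 (mod 16); new modulus lcm = 240.
    Write x = 5 + 15·t and substitute into x ≡ 11 (mod 16): 15·t ≡ 11 − 5 = 6 (mod 16).
    The inverse of 15 mod 16 is 15 (since 15·15 = 225 = 14·16 + 1), so t ≡ 15·6 = 90 ≡ 10 (mod 16).
    Then x = 5 + 15·10 = 155, valid modulo lcm(15, 16) = 240: x ≡ 155 (mod 240).
  Combine with x ≡ 10 (mod 11); new modulus lcm = 2640.
    Write x = 155 + 240·t and substitute into x ≡ 10 (mod 11): 240·t ≡ 10 − 155 = -145 (mod 11).
    Reduce coefficients mod 11: 9·t ≡ 9 (mod 11).
    The inverse of 9 mod 11 is 5 (since 9·5 = 45 = 4·11 + 1), so t ≡ 5·9 = 45 ≡ 1 (mod 11).
    Then x = 155 + 240·1 = 395, valid modulo lcm(240, 11) = 2640: x ≡ 395 (mod 2640).
Verify against each original: 395 mod 3 = 2, 395 mod 5 = 0, 395 mod 16 = 11, 395 mod 11 = 10.

x ≡ 395 (mod 2640).


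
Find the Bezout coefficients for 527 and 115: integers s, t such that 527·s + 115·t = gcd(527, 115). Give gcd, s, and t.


Euclidean algorithm on (527, 115) — divide until remainder is 0:
  527 = 4 · 115 + 67
  115 = 1 · 67 + 48
  67 = 1 · 48 + 19
  48 = 2 · 19 + 10
  19 = 1 · 10 + 9
  10 = 1 · 9 + 1
  9 = 9 · 1 + 0
gcd(527, 115) = 1.
Track Bezout coefficients alongside the remainders: start with r₀ = 527 = a·1 + b·0 (s = 1, t = 0) and r₁ = 115 = a·0 + b·1 (s = 0, t = 1); each new remainder r_{k+1} = r_{k-1} − q_k·r_k inherits s_{k+1} = s_{k-1} − q_k·s_k, t_{k+1} = t_{k-1} − q_k·t_k, so r_k = a·s_k + b·t_k at every step:
  q = 4: r = 67, s = 1 − 4·0 = 1, t = 0 − 4·1 = -4  (check: 527·1 + 115·(-4) = 67)
  q = 1: r = 48, s = 0 − 1·1 = -1, t = 1 − 1·(-4) = 5  (check: 527·(-1) + 115·5 = 48)
  q = 1: r = 19, s = 1 − 1·(-1) = 2, t = -4 − 1·5 = -9  (check: 527·2 + 115·(-9) = 19)
  q = 2: r = 10, s = -1 − 2·2 = -5, t = 5 − 2·(-9) = 23  (check: 527·(-5) + 115·23 = 10)
  q = 1: r = 9, s = 2 − 1·(-5) = 7, t = -9 − 1·23 = -32  (check: 527·7 + 115·(-32) = 9)
  q = 1: r = 1, s = -5 − 1·7 = -12, t = 23 − 1·(-32) = 55  (check: 527·(-12) + 115·55 = 1)
The row with r = 1 (the gcd) gives the Bezout coefficients s = -12, t = 55.
Result: 527 · (-12) + 115 · (55) = 1.

gcd(527, 115) = 1; s = -12, t = 55 (check: 527·(-12) + 115·55 = 1).


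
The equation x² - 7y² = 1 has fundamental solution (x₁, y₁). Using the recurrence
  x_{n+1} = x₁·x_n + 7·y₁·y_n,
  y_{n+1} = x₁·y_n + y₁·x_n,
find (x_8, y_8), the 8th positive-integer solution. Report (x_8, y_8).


Step 1: Find the fundamental solution (x₁, y₁) of x² - 7y² = 1.
  Expand √7 as a continued fraction. a₀ = ⌊√7⌋ = 2; iterate m_{k+1} = d_k·a_k − m_k, d_{k+1} = (7 − m_{k+1}²)/d_k, a_{k+1} = ⌊(a₀ + m_{k+1})/d_{k+1}⌋ (starting m₀ = 0, d₀ = 1), with convergents p_k = a_k·p_{k-1} + p_{k-2}, q_k = a_k·q_{k-1} + q_{k-2} (p₋₁ = 1, q₋₁ = 0):
  k = 0: a₀ = 2; p₀/q₀ = 2/1; p₀² − 7·q₀² = 4 − 7 = -3.
  k = 1: m = 2, d = 3, a = ⌊(2 + 2)/3⌋ = 1; p/q = (1·2 + 1)/(1·1 + 0) = 3/1; p² − 7·q² = 9 − 7 = 2.
  k = 2: m = 1, d = 2, a = ⌊(2 + 1)/2⌋ = 1; p/q = (1·3 + 2)/(1·1 + 1) = 5/2; p² − 7·q² = 25 − 28 = -3.
  k = 3: m = 1, d = 3, a = ⌊(2 + 1)/3⌋ = 1; p/q = (1·5 + 3)/(1·2 + 1) = 8/3; p² − 7·q² = 64 − 63 = 1.
  The first convergent with p² − 7·q² = 1 gives the fundamental solution (x₁, y₁) = (8, 3).
Step 2: Apply the recurrence (x_{n+1}, y_{n+1}) = (x₁x_n + 7y₁y_n, x₁y_n + y₁x_n) repeatedly.
  From (x_1, y_1) = (8, 3): x_2 = 8·8 + 7·3·3 = 127; y_2 = 8·3 + 3·8 = 48.
  From (x_2, y_2) = (127, 48): x_3 = 8·127 + 7·3·48 = 2024; y_3 = 8·48 + 3·127 = 765.
  From (x_3, y_3) = (2024, 765): x_4 = 8·2024 + 7·3·765 = 32257; y_4 = 8·765 + 3·2024 = 12192.
  From (x_4, y_4) = (32257, 12192): x_5 = 8·32257 + 7·3·12192 = 514088; y_5 = 8·12192 + 3·32257 = 194307.
  From (x_5, y_5) = (514088, 194307): x_6 = 8·514088 + 7·3·194307 = 8193151; y_6 = 8·194307 + 3·514088 = 3096720.
  From (x_6, y_6) = (8193151, 3096720): x_7 = 8·8193151 + 7·3·3096720 = 130576328; y_7 = 8·3096720 + 3·8193151 = 49353213.
  From (x_7, y_7) = (130576328, 49353213): x_8 = 8·130576328 + 7·3·49353213 = 2081028097; y_8 = 8·49353213 + 3·130576328 = 786554688.
Step 3: Verify x_8² - 7·y_8² = 4330677940503441409 - 4330677940503441408 = 1 (should be 1). ✓

(x_1, y_1) = (8, 3); (x_8, y_8) = (2081028097, 786554688).


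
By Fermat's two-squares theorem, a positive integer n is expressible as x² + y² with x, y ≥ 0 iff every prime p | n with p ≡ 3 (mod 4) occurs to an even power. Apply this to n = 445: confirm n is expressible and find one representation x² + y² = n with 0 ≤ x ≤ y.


Step 1: Factor n = 445 = 5 · 89.
Step 2: Check the mod-4 condition on each prime factor: 5 ≡ 1 (mod 4), exponent 1; 89 ≡ 1 (mod 4), exponent 1.
All primes ≡ 3 (mod 4) appear to even exponent (or don't appear), so by the two-squares theorem n IS expressible as a sum of two squares.
Step 3: Build a representation. Here n = 5 · 89 is a product of primes ≡ 1 (mod 4). Each prime p ≡ 1 (mod 4) is itself a sum of two squares; find a² by testing p − a² for a perfect square:
  5: 5 − 1² = 4 = 2² ⇒ 5 = 1² + 2².
  89: 89 − 1² = 88, 89 − 2² = 85, 89 − 3² = 80, 89 − 4² = 73, 89 − 5² = 64 = 8² ⇒ 89 = 5² + 8².
  Combine using the Brahmagupta–Fibonacci identity (a² + b²)(c² + d²) = (ac − bd)² + (ad + bc)² = (ac + bd)² + (ad − bc)²:
  5 · 89 = 445: from (1² + 2²)(5² + 8²), take (1·5 − 2·8, 1·8 + 2·5) = (5 − 16, 8 + 10) = (-11, 18); dropping signs (only squares matter) gives (11, 18); check 11² + 18² = 121 + 324 = 445 ✓.
Step 4: Order so x ≤ y and verify: 11² + 18² = 121 + 324 = 445 = n. ✓

n = 445 = 11² + 18² (one valid representation with x ≤ y).


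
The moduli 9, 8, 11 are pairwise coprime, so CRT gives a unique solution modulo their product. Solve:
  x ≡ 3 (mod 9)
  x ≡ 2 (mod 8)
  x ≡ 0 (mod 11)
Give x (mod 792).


Moduli 9, 8, 11 are pairwise coprime; by CRT there is a unique solution modulo M = 9 · 8 · 11 = 792.
Solve pairwise, accumulating the modulus:
  Start with x ≡ 3 (mod 9).
  Combine with x ≡ 2 (mod 8): since gcd(9, 8) = 1, we get a unique residue mod 72.
    Write x = 3 + 9·t and substitute into x ≡ 2 (mod 8): 9·t ≡ 2 − 3 = -1 (mod 8).
    Reduce coefficients mod 8: 1·t ≡ 7 (mod 8).
    So t ≡ 7 (mod 8).
    Then x = 3 + 9·7 = 66, valid modulo lcm(9, 8) = 72: x ≡ 66 (mod 72).
  Combine with x ≡ 0 (mod 11): since gcd(72, 11) = 1, we get a unique residue mod 792.
    Write x = 66 + 72·t and substitute into x ≡ 0 (mod 11): 72·t ≡ 0 − 66 = -66 (mod 11).
    Reduce coefficients mod 11: 6·t ≡ 0 (mod 11).
    The inverse of 6 mod 11 is 2 (since 6·2 = 12 = 1·11 + 1), so t ≡ 2·0 = 0 ≡ 0 (mod 11).
    Then x = 66 + 72·0 = 66, valid modulo lcm(72, 11) = 792: x ≡ 66 (mod 792).
Verify: 66 mod 9 = 3 ✓, 66 mod 8 = 2 ✓, 66 mod 11 = 0 ✓.

x ≡ 66 (mod 792).


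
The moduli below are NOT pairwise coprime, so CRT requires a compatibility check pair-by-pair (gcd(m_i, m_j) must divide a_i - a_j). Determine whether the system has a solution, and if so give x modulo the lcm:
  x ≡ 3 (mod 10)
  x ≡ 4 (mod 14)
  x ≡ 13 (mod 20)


Moduli 10, 14, 20 are not pairwise coprime, so CRT works modulo lcm(m_i) when all pairwise compatibility conditions hold.
Pairwise compatibility: gcd(m_i, m_j) must divide a_i - a_j for every pair.
Merge one congruence at a time:
  Start: x ≡ 3 (mod 10).
  Combine with x ≡ 4 (mod 14): gcd(10, 14) = 2, and 4 - 3 = 1 is NOT divisible by 2.
    ⇒ system is inconsistent (no integer solution).

No solution (the system is inconsistent).


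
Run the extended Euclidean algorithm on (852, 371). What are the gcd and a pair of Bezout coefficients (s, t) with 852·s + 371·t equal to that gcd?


Euclidean algorithm on (852, 371) — divide until remainder is 0:
  852 = 2 · 371 + 110
  371 = 3 · 110 + 41
  110 = 2 · 41 + 28
  41 = 1 · 28 + 13
  28 = 2 · 13 + 2
  13 = 6 · 2 + 1
  2 = 2 · 1 + 0
gcd(852, 371) = 1.
Track Bezout coefficients alongside the remainders: start with r₀ = 852 = a·1 + b·0 (s = 1, t = 0) and r₁ = 371 = a·0 + b·1 (s = 0, t = 1); each new remainder r_{k+1} = r_{k-1} − q_k·r_k inherits s_{k+1} = s_{k-1} − q_k·s_k, t_{k+1} = t_{k-1} − q_k·t_k, so r_k = a·s_k + b·t_k at every step:
  q = 2: r = 110, s = 1 − 2·0 = 1, t = 0 − 2·1 = -2  (check: 852·1 + 371·(-2) = 110)
  q = 3: r = 41, s = 0 − 3·1 = -3, t = 1 − 3·(-2) = 7  (check: 852·(-3) + 371·7 = 41)
  q = 2: r = 28, s = 1 − 2·(-3) = 7, t = -2 − 2·7 = -16  (check: 852·7 + 371·(-16) = 28)
  q = 1: r = 13, s = -3 − 1·7 = -10, t = 7 − 1·(-16) = 23  (check: 852·(-10) + 371·23 = 13)
  q = 2: r = 2, s = 7 − 2·(-10) = 27, t = -16 − 2·23 = -62  (check: 852·27 + 371·(-62) = 2)
  q = 6: r = 1, s = -10 − 6·27 = -172, t = 23 − 6·(-62) = 395  (check: 852·(-172) + 371·395 = 1)
The row with r = 1 (the gcd) gives the Bezout coefficients s = -172, t = 395.
Result: 852 · (-172) + 371 · (395) = 1.

gcd(852, 371) = 1; s = -172, t = 395 (check: 852·(-172) + 371·395 = 1).


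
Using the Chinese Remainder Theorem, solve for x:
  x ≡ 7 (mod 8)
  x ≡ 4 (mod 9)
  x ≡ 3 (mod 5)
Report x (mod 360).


Moduli 8, 9, 5 are pairwise coprime; by CRT there is a unique solution modulo M = 8 · 9 · 5 = 360.
Solve pairwise, accumulating the modulus:
  Start with x ≡ 7 (mod 8).
  Combine with x ≡ 4 (mod 9): since gcd(8, 9) = 1, we get a unique residue mod 72.
    Write x = 7 + 8·t and substitute into x ≡ 4 (mod 9): 8·t ≡ 4 − 7 = -3 (mod 9).
    Reduce coefficients mod 9: 8·t ≡ 6 (mod 9).
    The inverse of 8 mod 9 is 8 (since 8·8 = 64 = 7·9 + 1), so t ≡ 8·6 = 48 ≡ 3 (mod 9).
    Then x = 7 + 8·3 = 31, valid modulo lcm(8, 9) = 72: x ≡ 31 (mod 72).
  Combine with x ≡ 3 (mod 5): since gcd(72, 5) = 1, we get a unique residue mod 360.
    Write x = 31 + 72·t and substitute into x ≡ 3 (mod 5): 72·t ≡ 3 − 31 = -28 (mod 5).
    Reduce coefficients mod 5: 2·t ≡ 2 (mod 5).
    The inverse of 2 mod 5 is 3 (since 2·3 = 6 = 1·5 + 1), so t ≡ 3·2 = 6 ≡ 1 (mod 5).
    Then x = 31 + 72·1 = 103, valid modulo lcm(72, 5) = 360: x ≡ 103 (mod 360).
Verify: 103 mod 8 = 7 ✓, 103 mod 9 = 4 ✓, 103 mod 5 = 3 ✓.

x ≡ 103 (mod 360).


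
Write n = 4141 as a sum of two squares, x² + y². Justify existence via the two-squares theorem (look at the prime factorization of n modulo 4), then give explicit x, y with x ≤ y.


Step 1: Factor n = 4141 = 41 · 101.
Step 2: Check the mod-4 condition on each prime factor: 41 ≡ 1 (mod 4), exponent 1; 101 ≡ 1 (mod 4), exponent 1.
All primes ≡ 3 (mod 4) appear to even exponent (or don't appear), so by the two-squares theorem n IS expressible as a sum of two squares.
Step 3: Build a representation. Here n = 41 · 101 is a product of primes ≡ 1 (mod 4). Each prime p ≡ 1 (mod 4) is itself a sum of two squares; find a² by testing p − a² for a perfect square:
  41: 41 − 1² = 40, 41 − 2² = 37, 41 − 3² = 32, 41 − 4² = 25 = 5² ⇒ 41 = 4² + 5².
  101: 101 − 1² = 100 = 10² ⇒ 101 = 1² + 10².
  Combine using the Brahmagupta–Fibonacci identity (a² + b²)(c² + d²) = (ac − bd)² + (ad + bc)² = (ac + bd)² + (ad − bc)²:
  41 · 101 = 4141: from (4² + 5²)(1² + 10²), take (4·1 − 5·10, 4·10 + 5·1) = (4 − 50, 40 + 5) = (-46, 45); dropping signs (only squares matter) gives (46, 45); check 46² + 45² = 2116 + 2025 = 4141 ✓.
Step 4: Order so x ≤ y and verify: 45² + 46² = 2025 + 2116 = 4141 = n. ✓

n = 4141 = 45² + 46² (one valid representation with x ≤ y).


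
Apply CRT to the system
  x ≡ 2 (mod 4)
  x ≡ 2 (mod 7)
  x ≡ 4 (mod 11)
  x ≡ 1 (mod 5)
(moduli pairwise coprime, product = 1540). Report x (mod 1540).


Product of moduli M = 4 · 7 · 11 · 5 = 1540.
Merge one congruence at a time:
  Start: x ≡ 2 (mod 4).
  Combine with x ≡ 2 (mod 7); new modulus lcm = 28.
    Write x = 2 + 4·t and substitute into x ≡ 2 (mod 7): 4·t ≡ 2 − 2 = 0 (mod 7).
    The inverse of 4 mod 7 is 2 (since 4·2 = 8 = 1·7 + 1), so t ≡ 2·0 = 0 ≡ 0 (mod 7).
    Then x = 2 + 4·0 = 2, valid modulo lcm(4, 7) = 28: x ≡ 2 (mod 28).
  Combine with x ≡ 4 (mod 11); new modulus lcm = 308.
    Write x = 2 + 28·t and substitute into x ≡ 4 (mod 11): 28·t ≡ 4 − 2 = 2 (mod 11).
    Reduce coefficients mod 11: 6·t ≡ 2 (mod 11).
    The inverse of 6 mod 11 is 2 (since 6·2 = 12 = 1·11 + 1), so t ≡ 2·2 = 4 ≡ 4 (mod 11).
    Then x = 2 + 28·4 = 114, valid modulo lcm(28, 11) = 308: x ≡ 114 (mod 308).
  Combine with x ≡ 1 (mod 5); new modulus lcm = 1540.
    Write x = 114 + 308·t and substitute into x ≡ 1 (mod 5): 308·t ≡ 1 − 114 = -113 (mod 5).
    Reduce coefficients mod 5: 3·t ≡ 2 (mod 5).
    The inverse of 3 mod 5 is 2 (since 3·2 = 6 = 1·5 + 1), so t ≡ 2·2 = 4 ≡ 4 (mod 5).
    Then x = 114 + 308·4 = 1346, valid modulo lcm(308, 5) = 1540: x ≡ 1346 (mod 1540).
Verify against each original: 1346 mod 4 = 2, 1346 mod 7 = 2, 1346 mod 11 = 4, 1346 mod 5 = 1.

x ≡ 1346 (mod 1540).


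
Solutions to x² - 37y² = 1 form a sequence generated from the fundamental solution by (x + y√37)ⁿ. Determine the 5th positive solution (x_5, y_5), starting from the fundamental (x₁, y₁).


Step 1: Find the fundamental solution (x₁, y₁) of x² - 37y² = 1.
  Expand √37 as a continued fraction. a₀ = ⌊√37⌋ = 6; iterate m_{k+1} = d_k·a_k − m_k, d_{k+1} = (37 − m_{k+1}²)/d_k, a_{k+1} = ⌊(a₀ + m_{k+1})/d_{k+1}⌋ (starting m₀ = 0, d₀ = 1), with convergents p_k = a_k·p_{k-1} + p_{k-2}, q_k = a_k·q_{k-1} + q_{k-2} (p₋₁ = 1, q₋₁ = 0):
  k = 0: a₀ = 6; p₀/q₀ = 6/1; p₀² − 37·q₀² = 36 − 37 = -1.
  k = 1: m = 6, d = 1, a = ⌊(6 + 6)/1⌋ = 12; p/q = (12·6 + 1)/(12·1 + 0) = 73/12; p² − 37·q² = 5329 − 5328 = 1.
  The first convergent with p² − 37·q² = 1 gives the fundamental solution (x₁, y₁) = (73, 12).
Step 2: Apply the recurrence (x_{n+1}, y_{n+1}) = (x₁x_n + 37y₁y_n, x₁y_n + y₁x_n) repeatedly.
  From (x_1, y_1) = (73, 12): x_2 = 73·73 + 37·12·12 = 10657; y_2 = 73·12 + 12·73 = 1752.
  From (x_2, y_2) = (10657, 1752): x_3 = 73·10657 + 37·12·1752 = 1555849; y_3 = 73·1752 + 12·10657 = 255780.
  From (x_3, y_3) = (1555849, 255780): x_4 = 73·1555849 + 37·12·255780 = 227143297; y_4 = 73·255780 + 12·1555849 = 37342128.
  From (x_4, y_4) = (227143297, 37342128): x_5 = 73·227143297 + 37·12·37342128 = 33161365513; y_5 = 73·37342128 + 12·227143297 = 5451694908.
Step 3: Verify x_5² - 37·y_5² = 1099676162686785753169 - 1099676162686785753168 = 1 (should be 1). ✓

(x_1, y_1) = (73, 12); (x_5, y_5) = (33161365513, 5451694908).


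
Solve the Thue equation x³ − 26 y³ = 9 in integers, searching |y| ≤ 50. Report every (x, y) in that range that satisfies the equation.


The equation is x³ - 26y³ = 9. For fixed y, x³ = 26·y³ + 9, so a solution requires the RHS to be a perfect cube.
Strategy: iterate y from -50 to 50, compute RHS = 26·y³ + 9, and check whether it is a (positive or negative) perfect cube.
Check small values of y:
  y = 0: RHS = 9 is not a perfect cube.
  y = 1: RHS = 35 is not a perfect cube.
  y = -1: RHS = -17 is not a perfect cube.
  y = 2: RHS = 217 is not a perfect cube.
  y = -2: RHS = -199 is not a perfect cube.
  y = 3: RHS = 711 is not a perfect cube.
  y = -3: RHS = -693 is not a perfect cube.
Continuing the search up to |y| = 50 finds no solutions either.
No (x, y) in the scanned range satisfies the equation.

No integer solutions with |y| ≤ 50.


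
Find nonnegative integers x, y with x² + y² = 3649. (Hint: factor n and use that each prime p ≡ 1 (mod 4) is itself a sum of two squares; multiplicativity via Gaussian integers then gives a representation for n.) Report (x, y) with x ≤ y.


Step 1: Factor n = 3649 = 41 · 89.
Step 2: Check the mod-4 condition on each prime factor: 41 ≡ 1 (mod 4), exponent 1; 89 ≡ 1 (mod 4), exponent 1.
All primes ≡ 3 (mod 4) appear to even exponent (or don't appear), so by the two-squares theorem n IS expressible as a sum of two squares.
Step 3: Build a representation. Here n = 41 · 89 is a product of primes ≡ 1 (mod 4). Each prime p ≡ 1 (mod 4) is itself a sum of two squares; find a² by testing p − a² for a perfect square:
  41: 41 − 1² = 40, 41 − 2² = 37, 41 − 3² = 32, 41 − 4² = 25 = 5² ⇒ 41 = 4² + 5².
  89: 89 − 1² = 88, 89 − 2² = 85, 89 − 3² = 80, 89 − 4² = 73, 89 − 5² = 64 = 8² ⇒ 89 = 5² + 8².
  Combine using the Brahmagupta–Fibonacci identity (a² + b²)(c² + d²) = (ac − bd)² + (ad + bc)² = (ac + bd)² + (ad − bc)²:
  41 · 89 = 3649: from (4² + 5²)(5² + 8²), take (4·5 − 5·8, 4·8 + 5·5) = (20 − 40, 32 + 25) = (-20, 57); dropping signs (only squares matter) gives (20, 57); check 20² + 57² = 400 + 3249 = 3649 ✓.
Step 4: Order so x ≤ y and verify: 20² + 57² = 400 + 3249 = 3649 = n. ✓

n = 3649 = 20² + 57² (one valid representation with x ≤ y).


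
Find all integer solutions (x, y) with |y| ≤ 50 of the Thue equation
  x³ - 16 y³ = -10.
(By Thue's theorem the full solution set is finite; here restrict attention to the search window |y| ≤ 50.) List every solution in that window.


The equation is x³ - 16y³ = -10. For fixed y, x³ = 16·y³ − 10, so a solution requires the RHS to be a perfect cube.
Strategy: iterate y from -50 to 50, compute RHS = 16·y³ − 10, and check whether it is a (positive or negative) perfect cube.
Check small values of y:
  y = 0: RHS = -10 is not a perfect cube.
  y = 1: RHS = 6 is not a perfect cube.
  y = -1: RHS = -26 is not a perfect cube.
  y = 2: RHS = 118 is not a perfect cube.
  y = -2: RHS = -138 is not a perfect cube.
  y = 3: RHS = 422 is not a perfect cube.
  y = -3: RHS = -442 is not a perfect cube.
Continuing the search up to |y| = 50 finds no solutions either.
No (x, y) in the scanned range satisfies the equation.

No integer solutions with |y| ≤ 50.


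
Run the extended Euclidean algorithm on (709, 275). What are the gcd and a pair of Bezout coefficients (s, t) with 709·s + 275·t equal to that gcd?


Euclidean algorithm on (709, 275) — divide until remainder is 0:
  709 = 2 · 275 + 159
  275 = 1 · 159 + 116
  159 = 1 · 116 + 43
  116 = 2 · 43 + 30
  43 = 1 · 30 + 13
  30 = 2 · 13 + 4
  13 = 3 · 4 + 1
  4 = 4 · 1 + 0
gcd(709, 275) = 1.
Track Bezout coefficients alongside the remainders: start with r₀ = 709 = a·1 + b·0 (s = 1, t = 0) and r₁ = 275 = a·0 + b·1 (s = 0, t = 1); each new remainder r_{k+1} = r_{k-1} − q_k·r_k inherits s_{k+1} = s_{k-1} − q_k·s_k, t_{k+1} = t_{k-1} − q_k·t_k, so r_k = a·s_k + b·t_k at every step:
  q = 2: r = 159, s = 1 − 2·0 = 1, t = 0 − 2·1 = -2  (check: 709·1 + 275·(-2) = 159)
  q = 1: r = 116, s = 0 − 1·1 = -1, t = 1 − 1·(-2) = 3  (check: 709·(-1) + 275·3 = 116)
  q = 1: r = 43, s = 1 − 1·(-1) = 2, t = -2 − 1·3 = -5  (check: 709·2 + 275·(-5) = 43)
  q = 2: r = 30, s = -1 − 2·2 = -5, t = 3 − 2·(-5) = 13  (check: 709·(-5) + 275·13 = 30)
  q = 1: r = 13, s = 2 − 1·(-5) = 7, t = -5 − 1·13 = -18  (check: 709·7 + 275·(-18) = 13)
  q = 2: r = 4, s = -5 − 2·7 = -19, t = 13 − 2·(-18) = 49  (check: 709·(-19) + 275·49 = 4)
  q = 3: r = 1, s = 7 − 3·(-19) = 64, t = -18 − 3·49 = -165  (check: 709·64 + 275·(-165) = 1)
The row with r = 1 (the gcd) gives the Bezout coefficients s = 64, t = -165.
Result: 709 · (64) + 275 · (-165) = 1.

gcd(709, 275) = 1; s = 64, t = -165 (check: 709·64 + 275·(-165) = 1).


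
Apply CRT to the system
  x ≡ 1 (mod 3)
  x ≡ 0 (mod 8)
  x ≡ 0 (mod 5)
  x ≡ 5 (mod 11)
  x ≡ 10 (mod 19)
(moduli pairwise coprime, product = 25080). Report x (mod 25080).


Product of moduli M = 3 · 8 · 5 · 11 · 19 = 25080.
Merge one congruence at a time:
  Start: x ≡ 1 (mod 3).
  Combine with x ≡ 0 (mod 8); new modulus lcm = 24.
    Write x = 1 + 3·t and substitute into x ≡ 0 (mod 8): 3·t ≡ 0 − 1 = -1 (mod 8).
    Reduce coefficients mod 8: 3·t ≡ 7 (mod 8).
    The inverse of 3 mod 8 is 3 (since 3·3 = 9 = 1·8 + 1), so t ≡ 3·7 = 21 ≡ 5 (mod 8).
    Then x = 1 + 3·5 = 16, valid modulo lcm(3, 8) = 24: x ≡ 16 (mod 24).
  Combine with x ≡ 0 (mod 5); new modulus lcm = 120.
    Write x = 16 + 24·t and substitute into x ≡ 0 (mod 5): 24·t ≡ 0 − 16 = -16 (mod 5).
    Reduce coefficients mod 5: 4·t ≡ 4 (mod 5).
    The inverse of 4 mod 5 is 4 (since 4·4 = 16 = 3·5 + 1), so t ≡ 4·4 = 16 ≡ 1 (mod 5).
    Then x = 16 + 24·1 = 40, valid modulo lcm(24, 5) = 120: x ≡ 40 (mod 120).
  Combine with x ≡ 5 (mod 11); new modulus lcm = 1320.
    Write x = 40 + 120·t and substitute into x ≡ 5 (mod 11): 120·t ≡ 5 − 40 = -35 (mod 11).
    Reduce coefficients mod 11: 10·t ≡ 9 (mod 11).
    The inverse of 10 mod 11 is 10 (since 10·10 = 100 = 9·11 + 1), so t ≡ 10·9 = 90 ≡ 2 (mod 11).
    Then x = 40 + 120·2 = 280, valid modulo lcm(120, 11) = 1320: x ≡ 280 (mod 1320).
  Combine with x ≡ 10 (mod 19); new modulus lcm = 25080.
    Write x = 280 + 1320·t and substitute into x ≡ 10 (mod 19): 1320·t ≡ 10 − 280 = -270 (mod 19).
    Reduce coefficients mod 19: 9·t ≡ 15 (mod 19).
    The inverse of 9 mod 19 is 17 (since 9·17 = 153 = 8·19 + 1), so t ≡ 17·15 = 255 ≡ 8 (mod 19).
    Then x = 280 + 1320·8 = 10840, valid modulo lcm(1320, 19) = 25080: x ≡ 10840 (mod 25080).
Verify against each original: 10840 mod 3 = 1, 10840 mod 8 = 0, 10840 mod 5 = 0, 10840 mod 11 = 5, 10840 mod 19 = 10.

x ≡ 10840 (mod 25080).


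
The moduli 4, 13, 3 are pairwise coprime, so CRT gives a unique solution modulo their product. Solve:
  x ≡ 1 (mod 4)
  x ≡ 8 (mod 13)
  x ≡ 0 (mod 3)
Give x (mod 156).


Moduli 4, 13, 3 are pairwise coprime; by CRT there is a unique solution modulo M = 4 · 13 · 3 = 156.
Solve pairwise, accumulating the modulus:
  Start with x ≡ 1 (mod 4).
  Combine with x ≡ 8 (mod 13): since gcd(4, 13) = 1, we get a unique residue mod 52.
    Write x = 1 + 4·t and substitute into x ≡ 8 (mod 13): 4·t ≡ 8 − 1 = 7 (mod 13).
    The inverse of 4 mod 13 is 10 (since 4·10 = 40 = 3·13 + 1), so t ≡ 10·7 = 70 ≡ 5 (mod 13).
    Then x = 1 + 4·5 = 21, valid modulo lcm(4, 13) = 52: x ≡ 21 (mod 52).
  Combine with x ≡ 0 (mod 3): since gcd(52, 3) = 1, we get a unique residue mod 156.
    Write x = 21 + 52·t and substitute into x ≡ 0 (mod 3): 52·t ≡ 0 − 21 = -21 (mod 3).
    Reduce coefficients mod 3: 1·t ≡ 0 (mod 3).
    So t ≡ 0 (mod 3).
    Then x = 21 + 52·0 = 21, valid modulo lcm(52, 3) = 156: x ≡ 21 (mod 156).
Verify: 21 mod 4 = 1 ✓, 21 mod 13 = 8 ✓, 21 mod 3 = 0 ✓.

x ≡ 21 (mod 156).


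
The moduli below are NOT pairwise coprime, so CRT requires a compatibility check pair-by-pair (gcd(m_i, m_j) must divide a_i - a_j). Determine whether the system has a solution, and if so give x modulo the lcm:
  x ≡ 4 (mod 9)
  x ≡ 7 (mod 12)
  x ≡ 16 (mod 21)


Moduli 9, 12, 21 are not pairwise coprime, so CRT works modulo lcm(m_i) when all pairwise compatibility conditions hold.
Pairwise compatibility: gcd(m_i, m_j) must divide a_i - a_j for every pair.
Merge one congruence at a time:
  Start: x ≡ 4 (mod 9).
  Combine with x ≡ 7 (mod 12): gcd(9, 12) = 3; 7 - 4 = 3, which IS divisible by 3, so compatible.
    Write x = 4 + 9·t and substitute into x ≡ 7 (mod 12): 9·t ≡ 7 − 4 = 3 (mod 12).
    Divide the congruence (and modulus) by g = 3: 3·t ≡ 1 (mod 4).
    The inverse of 3 mod 4 is 3 (since 3·3 = 9 = 2·4 + 1), so t ≡ 3·1 = 3 ≡ 3 (mod 4).
    Then x = 4 + 9·3 = 31, valid modulo lcm(9, 12) = 36: x ≡ 31 (mod 36).
  Combine with x ≡ 16 (mod 21): gcd(36, 21) = 3; 16 - 31 = -15, which IS divisible by 3, so compatible.
    Write x = 31 + 36·t and substitute into x ≡ 16 (mod 21): 36·t ≡ 16 − 31 = -15 (mod 21).
    Divide the congruence (and modulus) by g = 3: 12·t ≡ -5 (mod 7).
    Reduce coefficients mod 7: 5·t ≡ 2 (mod 7).
    The inverse of 5 mod 7 is 3 (since 5·3 = 15 = 2·7 + 1), so t ≡ 3·2 = 6 ≡ 6 (mod 7).
    Then x = 31 + 36·6 = 247, valid modulo lcm(36, 21) = 252: x ≡ 247 (mod 252).
Verify: 247 mod 9 = 4, 247 mod 12 = 7, 247 mod 21 = 16.

x ≡ 247 (mod 252).


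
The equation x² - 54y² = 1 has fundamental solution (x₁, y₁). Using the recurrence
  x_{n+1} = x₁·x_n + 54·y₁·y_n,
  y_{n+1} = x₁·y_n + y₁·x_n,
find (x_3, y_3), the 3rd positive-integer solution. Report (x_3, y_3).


Step 1: Find the fundamental solution (x₁, y₁) of x² - 54y² = 1.
  Expand √54 as a continued fraction. a₀ = ⌊√54⌋ = 7; iterate m_{k+1} = d_k·a_k − m_k, d_{k+1} = (54 − m_{k+1}²)/d_k, a_{k+1} = ⌊(a₀ + m_{k+1})/d_{k+1}⌋ (starting m₀ = 0, d₀ = 1), with convergents p_k = a_k·p_{k-1} + p_{k-2}, q_k = a_k·q_{k-1} + q_{k-2} (p₋₁ = 1, q₋₁ = 0):
  k = 0: a₀ = 7; p₀/q₀ = 7/1; p₀² − 54·q₀² = 49 − 54 = -5.
  k = 1: m = 7, d = 5, a = ⌊(7 + 7)/5⌋ = 2; p/q = (2·7 + 1)/(2·1 + 0) = 15/2; p² − 54·q² = 225 − 216 = 9.
  k = 2: m = 3, d = 9, a = ⌊(7 + 3)/9⌋ = 1; p/q = (1·15 + 7)/(1·2 + 1) = 22/3; p² − 54·q² = 484 − 486 = -2.
  k = 3: m = 6, d = 2, a = ⌊(7 + 6)/2⌋ = 6; p/q = (6·22 + 15)/(6·3 + 2) = 147/20; p² − 54·q² = 21609 − 21600 = 9.
  k = 4: m = 6, d = 9, a = ⌊(7 + 6)/9⌋ = 1; p/q = (1·147 + 22)/(1·20 + 3) = 169/23; p² − 54·q² = 28561 − 28566 = -5.
  k = 5: m = 3, d = 5, a = ⌊(7 + 3)/5⌋ = 2; p/q = (2·169 + 147)/(2·23 + 20) = 485/66; p² − 54·q² = 235225 − 235224 = 1.
  The first convergent with p² − 54·q² = 1 gives the fundamental solution (x₁, y₁) = (485, 66).
Step 2: Apply the recurrence (x_{n+1}, y_{n+1}) = (x₁x_n + 54y₁y_n, x₁y_n + y₁x_n) repeatedly.
  From (x_1, y_1) = (485, 66): x_2 = 485·485 + 54·66·66 = 470449; y_2 = 485·66 + 66·485 = 64020.
  From (x_2, y_2) = (470449, 64020): x_3 = 485·470449 + 54·66·64020 = 456335045; y_3 = 485·64020 + 66·470449 = 62099334.
Step 3: Verify x_3² - 54·y_3² = 208241673295152025 - 208241673295152024 = 1 (should be 1). ✓

(x_1, y_1) = (485, 66); (x_3, y_3) = (456335045, 62099334).
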